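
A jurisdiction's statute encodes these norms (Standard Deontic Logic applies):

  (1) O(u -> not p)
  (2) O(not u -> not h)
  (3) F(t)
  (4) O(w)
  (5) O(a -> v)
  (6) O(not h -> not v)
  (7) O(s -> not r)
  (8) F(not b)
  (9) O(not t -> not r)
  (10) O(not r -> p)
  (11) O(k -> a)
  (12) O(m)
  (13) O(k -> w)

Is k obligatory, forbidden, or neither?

Premise 3, F(t), is equivalent to O(not t).
From O(not t) and premise 9, O(not t -> not r), we obtain O(not r).
From O(not r) and premise 10, O(not r -> p), we obtain O(p).
Premise 1 is O(u -> not p); contrapositively O(p -> not u). Since O(p) holds, K gives O(not u).
From O(not u) and premise 2, O(not u -> not h), we obtain O(not h).
Premise 6 is O(not h -> not v); since O(not h), deontic closure gives O(not v).
Premise 5 is O(a -> v); contrapositively O(not v -> not a). Since O(not v) holds, K gives O(not a).
The contrapositive of premise 11 (O(k -> a)) is O(not a -> not k), and O(not a) is already established, so O(not k).
Premises 4, 7, 8, 12, 13 do not contribute to this derivation.
Thus O(not k), which is F(k): k is forbidden.

Forbidden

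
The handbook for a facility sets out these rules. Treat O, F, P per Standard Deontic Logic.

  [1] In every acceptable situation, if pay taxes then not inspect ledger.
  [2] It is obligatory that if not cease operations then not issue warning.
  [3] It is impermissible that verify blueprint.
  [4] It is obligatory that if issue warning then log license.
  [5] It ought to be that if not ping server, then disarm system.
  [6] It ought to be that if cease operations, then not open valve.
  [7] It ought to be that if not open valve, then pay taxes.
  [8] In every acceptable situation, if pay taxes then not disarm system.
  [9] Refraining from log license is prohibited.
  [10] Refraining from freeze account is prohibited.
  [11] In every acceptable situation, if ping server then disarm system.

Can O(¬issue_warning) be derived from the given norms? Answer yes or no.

Yes

Premises 11 and 5 are O(ping_server → disarm_system) and O(¬ping_server → disarm_system); every ideal world satisfies ping_server or ¬ping_server, so in either case disarm_system holds — hence O(disarm_system).
Premise 8, O(pay_taxes → ¬disarm_system), contraposes to O(disarm_system → ¬pay_taxes); with O(disarm_system) we get O(¬pay_taxes).
Premise 7, O(¬open_valve → pay_taxes), contraposes to O(¬pay_taxes → open_valve); with O(¬pay_taxes) we get O(open_valve).
The contrapositive of premise 6 (O(cease_operations → ¬open_valve)) is O(open_valve → ¬cease_operations), and O(open_valve) is already established, so O(¬cease_operations).
Premise 2 is O(¬cease_operations → ¬issue_warning); since O(¬cease_operations), deontic closure gives O(¬issue_warning).
Premises 1, 3, 4, 9, 10 do not contribute to this derivation.
So O(¬issue_warning) follows.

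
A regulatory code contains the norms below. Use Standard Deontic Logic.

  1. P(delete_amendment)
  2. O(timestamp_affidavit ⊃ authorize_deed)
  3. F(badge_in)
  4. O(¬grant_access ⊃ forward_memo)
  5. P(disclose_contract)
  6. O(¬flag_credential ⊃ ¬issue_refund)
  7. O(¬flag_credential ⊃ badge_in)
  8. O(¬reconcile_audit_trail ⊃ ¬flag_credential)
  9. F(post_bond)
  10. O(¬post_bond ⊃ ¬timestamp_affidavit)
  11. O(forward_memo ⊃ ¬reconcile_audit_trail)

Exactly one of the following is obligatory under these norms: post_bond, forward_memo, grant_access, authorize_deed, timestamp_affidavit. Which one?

grant_access

Premise 3 is F(badge_in), i.e. O(¬badge_in).
Premise 7, O(¬flag_credential ⊃ badge_in), contraposes to O(¬badge_in ⊃ flag_credential); with O(¬badge_in) we get O(flag_credential).
Premise 8 is O(¬reconcile_audit_trail ⊃ ¬flag_credential); contrapositively O(flag_credential ⊃ reconcile_audit_trail). Since O(flag_credential) holds, K gives O(reconcile_audit_trail).
Premise 11 is O(forward_memo ⊃ ¬reconcile_audit_trail); contrapositively O(reconcile_audit_trail ⊃ ¬forward_memo). Since O(reconcile_audit_trail) holds, K gives O(¬forward_memo).
Premise 4 is O(¬grant_access ⊃ forward_memo); contrapositively O(¬forward_memo ⊃ grant_access). Since O(¬forward_memo) holds, K gives O(grant_access).
So O(grant_access) holds — grant_access is obligatory. None of the other listed options is made obligatory by any chain of premises.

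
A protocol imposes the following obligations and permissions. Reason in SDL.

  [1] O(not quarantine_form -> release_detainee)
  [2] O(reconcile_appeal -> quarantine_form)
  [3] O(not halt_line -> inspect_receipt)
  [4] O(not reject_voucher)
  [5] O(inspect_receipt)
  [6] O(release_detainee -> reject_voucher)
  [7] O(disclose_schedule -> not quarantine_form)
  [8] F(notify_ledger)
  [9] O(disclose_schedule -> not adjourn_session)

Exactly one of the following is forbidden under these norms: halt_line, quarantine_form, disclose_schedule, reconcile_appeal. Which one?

Premise 4 states O(not reject_voucher) outright.
The contrapositive of premise 6 (O(release_detainee -> reject_voucher)) is O(not reject_voucher -> not release_detainee), and O(not reject_voucher) is already established, so O(not release_detainee).
The contrapositive of premise 1 (O(not quarantine_form -> release_detainee)) is O(not release_detainee -> quarantine_form), and O(not release_detainee) is already established, so O(quarantine_form).
The contrapositive of premise 7 (O(disclose_schedule -> not quarantine_form)) is O(quarantine_form -> not disclose_schedule), and O(quarantine_form) is already established, so O(not disclose_schedule).
So O(not disclose_schedule) holds, i.e. disclose_schedule is forbidden. None of the other listed options is forbidden under the premises.

disclose_schedule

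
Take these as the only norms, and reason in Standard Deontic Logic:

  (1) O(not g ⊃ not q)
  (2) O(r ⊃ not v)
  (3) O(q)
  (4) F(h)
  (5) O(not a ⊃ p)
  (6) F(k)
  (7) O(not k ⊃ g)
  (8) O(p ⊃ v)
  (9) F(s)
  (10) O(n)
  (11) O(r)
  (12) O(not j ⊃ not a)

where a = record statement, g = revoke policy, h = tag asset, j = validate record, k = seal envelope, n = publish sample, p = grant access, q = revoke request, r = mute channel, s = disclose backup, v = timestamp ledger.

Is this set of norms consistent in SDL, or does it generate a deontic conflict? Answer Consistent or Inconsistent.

Consistent

Premise 1 is O(not g ⊃ not q), but O(not g) is not derivable from the premises, so it does not yield O(not q).
So O(not q) is not derivable, and the apparent clash with O(q) does not arise.
A world satisfying every obligation exists (e.g. a=true, g=true, h=false, j=true, k=false, n=true, p=false, q=true, r=true, s=false, v=false); no atom is both obligatory and forbidden, so the set is consistent.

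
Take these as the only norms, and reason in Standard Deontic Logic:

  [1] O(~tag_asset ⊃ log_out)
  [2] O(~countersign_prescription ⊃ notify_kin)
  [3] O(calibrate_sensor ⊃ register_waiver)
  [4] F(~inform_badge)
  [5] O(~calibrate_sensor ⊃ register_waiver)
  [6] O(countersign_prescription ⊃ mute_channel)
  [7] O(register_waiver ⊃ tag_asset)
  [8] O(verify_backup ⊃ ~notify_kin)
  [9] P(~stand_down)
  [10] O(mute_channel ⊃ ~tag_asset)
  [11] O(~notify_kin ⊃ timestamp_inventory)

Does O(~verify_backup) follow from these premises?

Yes

By case analysis on ~calibrate_sensor: premise 5 gives O(~calibrate_sensor ⊃ register_waiver) and premise 3 gives O(calibrate_sensor ⊃ register_waiver), so O(register_waiver) either way.
Applying K to premise 7 (O(register_waiver ⊃ tag_asset)) and O(register_waiver) yields O(tag_asset).
The contrapositive of premise 10 (O(mute_channel ⊃ ~tag_asset)) is O(tag_asset ⊃ ~mute_channel), and O(tag_asset) is already established, so O(~mute_channel).
Premise 6, O(countersign_prescription ⊃ mute_channel), contraposes to O(~mute_channel ⊃ ~countersign_prescription); with O(~mute_channel) we get O(~countersign_prescription).
Premise 2 is O(~countersign_prescription ⊃ notify_kin); since O(~countersign_prescription), deontic closure gives O(notify_kin).
The contrapositive of premise 8 (O(verify_backup ⊃ ~notify_kin)) is O(notify_kin ⊃ ~verify_backup), and O(notify_kin) is already established, so O(~verify_backup).
Premises 1, 4, 9, 11 do not contribute to this derivation.
So O(~verify_backup) follows.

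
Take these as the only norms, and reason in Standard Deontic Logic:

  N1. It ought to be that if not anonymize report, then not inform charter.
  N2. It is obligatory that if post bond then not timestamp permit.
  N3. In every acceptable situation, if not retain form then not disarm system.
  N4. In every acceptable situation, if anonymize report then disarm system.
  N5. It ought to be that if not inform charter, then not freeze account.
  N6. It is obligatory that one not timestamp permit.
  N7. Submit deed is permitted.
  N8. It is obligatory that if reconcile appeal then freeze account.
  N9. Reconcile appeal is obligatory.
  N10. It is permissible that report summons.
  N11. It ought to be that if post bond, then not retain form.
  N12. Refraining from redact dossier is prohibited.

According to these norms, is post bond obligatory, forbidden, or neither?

Premise 9 states O(reconcile_appeal) outright.
From O(reconcile_appeal) and premise 8, O(reconcile_appeal → freeze_account), we obtain O(freeze_account).
The contrapositive of premise 5 (O(¬inform_charter → ¬freeze_account)) is O(freeze_account → inform_charter), and O(freeze_account) is already established, so O(inform_charter).
Premise 1, O(¬anonymize_report → ¬inform_charter), contraposes to O(inform_charter → anonymize_report); with O(inform_charter) we get O(anonymize_report).
Premise 4 is O(anonymize_report → disarm_system); since O(anonymize_report), deontic closure gives O(disarm_system).
Premise 3, O(¬retain_form → ¬disarm_system), contraposes to O(disarm_system → retain_form); with O(disarm_system) we get O(retain_form).
Premise 11 is O(post_bond → ¬retain_form); contrapositively O(retain_form → ¬post_bond). Since O(retain_form) holds, K gives O(¬post_bond).
Premises 2, 6, 7, 10, 12 do not contribute to this derivation.
Thus O(¬post_bond), which is F(post_bond): post_bond is forbidden.

Forbidden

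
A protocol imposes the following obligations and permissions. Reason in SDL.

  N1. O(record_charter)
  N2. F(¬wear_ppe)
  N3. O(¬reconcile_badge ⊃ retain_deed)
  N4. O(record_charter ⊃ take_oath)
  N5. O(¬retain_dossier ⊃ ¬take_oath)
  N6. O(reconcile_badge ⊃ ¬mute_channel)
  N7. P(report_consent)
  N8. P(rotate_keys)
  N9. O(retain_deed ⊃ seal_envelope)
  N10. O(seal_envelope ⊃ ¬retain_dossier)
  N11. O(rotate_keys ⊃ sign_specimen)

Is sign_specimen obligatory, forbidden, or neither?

Premise 11 is O(rotate_keys ⊃ sign_specimen), but O(rotate_keys) is not derivable from the premises (the permission P(rotate_keys) asserts only ¬O(¬rotate_keys), not O(rotate_keys)), so it does not yield O(sign_specimen).
No premise or chain of K-axiom applications forces O(sign_specimen), and none forces O(¬sign_specimen). So sign_specimen is neither obligatory nor forbidden under these norms.

Neither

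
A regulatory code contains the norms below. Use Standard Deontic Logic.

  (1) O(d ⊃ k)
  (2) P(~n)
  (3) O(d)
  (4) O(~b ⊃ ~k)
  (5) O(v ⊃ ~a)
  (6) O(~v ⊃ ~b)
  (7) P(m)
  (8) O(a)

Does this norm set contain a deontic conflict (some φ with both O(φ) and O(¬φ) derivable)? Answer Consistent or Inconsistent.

From premise 3 we have O(d).
With premise 1, O(d ⊃ k), the K-axiom yields O(k).
Premise 4 is O(~b ⊃ ~k); contrapositively O(k ⊃ b). Since O(k) holds, K gives O(b).
Premise 6 is O(~v ⊃ ~b); contrapositively O(b ⊃ v). Since O(b) holds, K gives O(v).
With premise 5, O(v ⊃ ~a), the K-axiom yields O(~a).
But premise 8 directly asserts O(a).
We now have both O(~a) and O(a) — a is simultaneously obligatory and forbidden, violating the D-axiom.

Inconsistent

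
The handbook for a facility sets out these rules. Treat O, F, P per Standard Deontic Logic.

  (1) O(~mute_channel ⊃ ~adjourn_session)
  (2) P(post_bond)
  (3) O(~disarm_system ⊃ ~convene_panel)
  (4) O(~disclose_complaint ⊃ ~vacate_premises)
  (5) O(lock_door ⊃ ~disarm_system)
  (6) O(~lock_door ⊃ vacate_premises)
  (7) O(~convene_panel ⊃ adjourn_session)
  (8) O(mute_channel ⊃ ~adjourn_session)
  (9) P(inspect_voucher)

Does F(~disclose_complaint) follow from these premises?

Yes

Premises 1 and 8 cover both cases: O(~mute_channel ⊃ ~adjourn_session) and O(mute_channel ⊃ ~adjourn_session). Since ~mute_channel ∨ mute_channel is a tautology, O(~adjourn_session) follows.
Premise 7, O(~convene_panel ⊃ adjourn_session), contraposes to O(~adjourn_session ⊃ convene_panel); with O(~adjourn_session) we get O(convene_panel).
Premise 3 is O(~disarm_system ⊃ ~convene_panel); contrapositively O(convene_panel ⊃ disarm_system). Since O(convene_panel) holds, K gives O(disarm_system).
Premise 5, O(lock_door ⊃ ~disarm_system), contraposes to O(disarm_system ⊃ ~lock_door); with O(disarm_system) we get O(~lock_door).
Premise 6 is O(~lock_door ⊃ vacate_premises); since O(~lock_door), deontic closure gives O(vacate_premises).
Premise 4 is O(~disclose_complaint ⊃ ~vacate_premises); contrapositively O(vacate_premises ⊃ disclose_complaint). Since O(vacate_premises) holds, K gives O(disclose_complaint).
Premises 2, 9 do not contribute to this derivation.
So O(disclose_complaint) holds, i.e. F(~disclose_complaint). The claim follows.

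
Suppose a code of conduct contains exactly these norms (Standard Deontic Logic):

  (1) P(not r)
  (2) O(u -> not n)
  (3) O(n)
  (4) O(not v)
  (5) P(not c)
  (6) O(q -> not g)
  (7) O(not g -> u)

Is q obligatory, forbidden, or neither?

Premise 3 gives O(n).
The contrapositive of premise 2 (O(u -> not n)) is O(n -> not u), and O(n) is already established, so O(not u).
Premise 7 is O(not g -> u); contrapositively O(not u -> g). Since O(not u) holds, K gives O(g).
The contrapositive of premise 6 (O(q -> not g)) is O(g -> not q), and O(g) is already established, so O(not q).
Premises 1, 4, 5 do not contribute to this derivation.
Thus O(not q), which is F(q): q is forbidden.

Forbidden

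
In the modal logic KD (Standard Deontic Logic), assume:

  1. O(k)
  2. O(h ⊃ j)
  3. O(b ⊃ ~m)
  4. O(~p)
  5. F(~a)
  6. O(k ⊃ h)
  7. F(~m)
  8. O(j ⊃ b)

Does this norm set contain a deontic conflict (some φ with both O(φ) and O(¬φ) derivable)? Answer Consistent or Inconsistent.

From premise 1 we have O(k).
From O(k) and premise 6, O(k ⊃ h), we obtain O(h).
Premise 2 is O(h ⊃ j); since O(h), deontic closure gives O(j).
Premise 8 is O(j ⊃ b); since O(j), deontic closure gives O(b).
From O(b) and premise 3, O(b ⊃ ~m), we obtain O(~m).
However, F(~m) at premise 7 amounts to O(m).
We now have both O(~m) and O(m) — m is simultaneously obligatory and forbidden, violating the D-axiom.

Inconsistent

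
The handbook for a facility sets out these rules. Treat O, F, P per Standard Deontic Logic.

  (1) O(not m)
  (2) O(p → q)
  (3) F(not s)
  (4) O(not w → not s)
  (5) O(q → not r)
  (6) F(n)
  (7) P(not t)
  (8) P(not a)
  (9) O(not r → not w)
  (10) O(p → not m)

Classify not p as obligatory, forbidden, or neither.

F(not s) at premise 3 means O(s).
Premise 4, O(not w → not s), contraposes to O(s → w); with O(s) we get O(w).
Premise 9, O(not r → not w), contraposes to O(w → r); with O(w) we get O(r).
The contrapositive of premise 5 (O(q → not r)) is O(r → not q), and O(r) is already established, so O(not q).
Premise 2, O(p → q), contraposes to O(not q → not p); with O(not q) we get O(not p).
Premises 1, 6, 7, 8, 10 do not contribute to this derivation.
Hence not p is obligatory.

Obligatory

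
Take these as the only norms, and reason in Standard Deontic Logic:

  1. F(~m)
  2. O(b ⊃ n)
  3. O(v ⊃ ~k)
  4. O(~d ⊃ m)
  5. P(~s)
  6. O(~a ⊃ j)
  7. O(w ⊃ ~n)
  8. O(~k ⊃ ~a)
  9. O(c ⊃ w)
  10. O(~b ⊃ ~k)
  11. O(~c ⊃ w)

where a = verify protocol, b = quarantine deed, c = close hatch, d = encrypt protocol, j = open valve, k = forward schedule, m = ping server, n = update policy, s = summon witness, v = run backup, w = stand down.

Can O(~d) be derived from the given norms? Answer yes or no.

No

Premise 4 is O(~d ⊃ m); even if O(m) held, inferring O(~d) would be affirming the consequent — invalid.
No other premise forces O(~d). An ideal world satisfying every premise can still have ~d false, so O(~d) is not derivable.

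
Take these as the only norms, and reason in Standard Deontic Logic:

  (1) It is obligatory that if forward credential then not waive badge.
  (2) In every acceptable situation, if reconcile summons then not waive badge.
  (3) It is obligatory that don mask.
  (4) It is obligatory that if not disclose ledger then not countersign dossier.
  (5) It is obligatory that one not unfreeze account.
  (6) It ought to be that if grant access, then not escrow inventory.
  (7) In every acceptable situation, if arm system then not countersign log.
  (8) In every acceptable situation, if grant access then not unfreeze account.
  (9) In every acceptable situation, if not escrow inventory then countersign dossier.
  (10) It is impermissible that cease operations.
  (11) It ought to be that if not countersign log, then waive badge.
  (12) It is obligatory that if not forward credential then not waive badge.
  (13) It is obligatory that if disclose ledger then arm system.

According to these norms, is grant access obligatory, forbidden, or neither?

By case analysis on forward_credential: premise 1 gives O(forward_credential → ¬waive_badge) and premise 12 gives O(¬forward_credential → ¬waive_badge), so O(¬waive_badge) either way.
The contrapositive of premise 11 (O(¬countersign_log → waive_badge)) is O(¬waive_badge → countersign_log), and O(¬waive_badge) is already established, so O(countersign_log).
The contrapositive of premise 7 (O(arm_system → ¬countersign_log)) is O(countersign_log → ¬arm_system), and O(countersign_log) is already established, so O(¬arm_system).
The contrapositive of premise 13 (O(disclose_ledger → arm_system)) is O(¬arm_system → ¬disclose_ledger), and O(¬arm_system) is already established, so O(¬disclose_ledger).
From O(¬disclose_ledger) and premise 4, O(¬disclose_ledger → ¬countersign_dossier), we obtain O(¬countersign_dossier).
Premise 9 is O(¬escrow_inventory → countersign_dossier); contrapositively O(¬countersign_dossier → escrow_inventory). Since O(¬countersign_dossier) holds, K gives O(escrow_inventory).
The contrapositive of premise 6 (O(grant_access → ¬escrow_inventory)) is O(escrow_inventory → ¬grant_access), and O(escrow_inventory) is already established, so O(¬grant_access).
Premises 2, 3, 5, 8, 10 do not contribute to this derivation.
Thus O(¬grant_access), which is F(grant_access): grant_access is forbidden.

Forbidden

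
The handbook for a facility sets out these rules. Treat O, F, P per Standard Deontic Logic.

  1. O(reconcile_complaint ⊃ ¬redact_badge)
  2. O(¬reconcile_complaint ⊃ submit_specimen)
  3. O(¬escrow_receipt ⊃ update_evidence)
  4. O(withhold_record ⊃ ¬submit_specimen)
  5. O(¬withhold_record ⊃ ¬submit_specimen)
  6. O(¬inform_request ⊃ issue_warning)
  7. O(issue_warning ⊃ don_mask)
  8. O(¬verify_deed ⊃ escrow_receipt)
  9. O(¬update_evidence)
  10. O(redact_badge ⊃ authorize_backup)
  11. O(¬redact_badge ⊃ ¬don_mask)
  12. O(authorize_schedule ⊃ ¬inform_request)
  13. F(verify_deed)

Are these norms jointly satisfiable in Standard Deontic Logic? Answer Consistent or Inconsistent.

Premise 3 is O(¬escrow_receipt ⊃ update_evidence), but O(¬escrow_receipt) is not derivable from the premises, so it does not yield O(update_evidence).
So O(update_evidence) is not derivable, and the apparent clash with O(¬update_evidence) does not arise.
A world satisfying every obligation exists (e.g. authorize_backup=false, authorize_schedule=false, don_mask=false, escrow_receipt=true, inform_request=true, issue_warning=false, reconcile_complaint=true, redact_badge=false, submit_specimen=false, update_evidence=false, verify_deed=false, withhold_record=false); no atom is both obligatory and forbidden, so the set is consistent.

Consistent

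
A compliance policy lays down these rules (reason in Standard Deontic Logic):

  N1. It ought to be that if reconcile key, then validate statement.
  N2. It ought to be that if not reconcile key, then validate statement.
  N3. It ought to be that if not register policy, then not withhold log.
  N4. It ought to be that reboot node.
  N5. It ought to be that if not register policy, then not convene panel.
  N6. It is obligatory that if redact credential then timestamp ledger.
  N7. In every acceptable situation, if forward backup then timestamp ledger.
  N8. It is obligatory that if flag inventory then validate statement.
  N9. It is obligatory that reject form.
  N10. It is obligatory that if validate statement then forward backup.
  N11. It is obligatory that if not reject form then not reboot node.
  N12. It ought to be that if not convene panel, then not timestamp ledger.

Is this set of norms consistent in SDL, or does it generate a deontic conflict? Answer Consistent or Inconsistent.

Consistent

Premise 11 is O(¬reject_form → ¬reboot_node), but O(¬reject_form) is not derivable from the premises, so it does not yield O(¬reboot_node).
So O(¬reboot_node) is not derivable, and the apparent clash with O(reboot_node) does not arise.
A world satisfying every obligation exists (e.g. convene_panel=true, flag_inventory=false, forward_backup=true, reboot_node=true, reconcile_key=false, redact_credential=false, register_policy=true, reject_form=true, timestamp_ledger=true, validate_statement=true, withhold_log=false); no atom is both obligatory and forbidden, so the set is consistent.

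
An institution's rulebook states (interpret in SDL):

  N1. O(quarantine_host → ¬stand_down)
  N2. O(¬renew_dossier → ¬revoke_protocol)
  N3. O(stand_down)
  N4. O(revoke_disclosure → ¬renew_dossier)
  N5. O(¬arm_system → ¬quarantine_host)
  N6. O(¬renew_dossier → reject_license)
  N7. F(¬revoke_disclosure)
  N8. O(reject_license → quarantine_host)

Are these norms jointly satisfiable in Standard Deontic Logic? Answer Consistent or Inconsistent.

Inconsistent

From premise 3 we have O(stand_down).
Premise 1 is O(quarantine_host → ¬stand_down); contrapositively O(stand_down → ¬quarantine_host). Since O(stand_down) holds, K gives O(¬quarantine_host).
Premise 8 is O(reject_license → quarantine_host); contrapositively O(¬quarantine_host → ¬reject_license). Since O(¬quarantine_host) holds, K gives O(¬reject_license).
Premise 6, O(¬renew_dossier → reject_license), contraposes to O(¬reject_license → renew_dossier); with O(¬reject_license) we get O(renew_dossier).
Premise 4, O(revoke_disclosure → ¬renew_dossier), contraposes to O(renew_dossier → ¬revoke_disclosure); with O(renew_dossier) we get O(¬revoke_disclosure).
Yet premise 7 is F(¬revoke_disclosure), i.e. O(revoke_disclosure).
We now have both O(¬revoke_disclosure) and O(revoke_disclosure) — revoke_disclosure is simultaneously obligatory and forbidden, violating the D-axiom.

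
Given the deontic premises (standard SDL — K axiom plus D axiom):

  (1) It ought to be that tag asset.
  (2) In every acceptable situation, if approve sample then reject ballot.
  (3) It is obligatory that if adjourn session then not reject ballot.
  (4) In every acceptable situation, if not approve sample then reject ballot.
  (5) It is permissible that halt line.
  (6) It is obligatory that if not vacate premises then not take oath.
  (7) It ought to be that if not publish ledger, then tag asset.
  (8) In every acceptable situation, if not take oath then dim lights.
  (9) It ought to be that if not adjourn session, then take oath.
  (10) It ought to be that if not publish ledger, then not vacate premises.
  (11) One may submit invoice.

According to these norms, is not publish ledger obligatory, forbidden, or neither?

Forbidden

Premises 2 and 4 are O(approve_sample → reject_ballot) and O(¬approve_sample → reject_ballot); every ideal world satisfies approve_sample or ¬approve_sample, so in either case reject_ballot holds — hence O(reject_ballot).
The contrapositive of premise 3 (O(adjourn_session → ¬reject_ballot)) is O(reject_ballot → ¬adjourn_session), and O(reject_ballot) is already established, so O(¬adjourn_session).
From O(¬adjourn_session) and premise 9, O(¬adjourn_session → take_oath), we obtain O(take_oath).
Premise 6 is O(¬vacate_premises → ¬take_oath); contrapositively O(take_oath → vacate_premises). Since O(take_oath) holds, K gives O(vacate_premises).
Premise 10, O(¬publish_ledger → ¬vacate_premises), contraposes to O(vacate_premises → publish_ledger); with O(vacate_premises) we get O(publish_ledger).
Premises 1, 5, 7, 8, 11 do not contribute to this derivation.
Thus O(publish_ledger), which is F(¬publish_ledger): ¬publish_ledger is forbidden.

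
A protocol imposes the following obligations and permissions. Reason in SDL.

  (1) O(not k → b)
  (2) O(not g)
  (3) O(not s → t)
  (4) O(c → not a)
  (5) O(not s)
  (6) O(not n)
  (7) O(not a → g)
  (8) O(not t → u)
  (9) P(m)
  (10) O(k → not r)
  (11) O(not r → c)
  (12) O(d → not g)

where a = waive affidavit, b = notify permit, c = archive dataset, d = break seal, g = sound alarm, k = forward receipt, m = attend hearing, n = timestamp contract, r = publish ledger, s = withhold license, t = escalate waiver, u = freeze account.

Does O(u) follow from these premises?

Premise 8 is O(not t → u), but O(not t) is not derivable from the premises, so it does not yield O(u).
No other premise forces O(u). An ideal world satisfying every premise can still have u false, so O(u) is not derivable.

No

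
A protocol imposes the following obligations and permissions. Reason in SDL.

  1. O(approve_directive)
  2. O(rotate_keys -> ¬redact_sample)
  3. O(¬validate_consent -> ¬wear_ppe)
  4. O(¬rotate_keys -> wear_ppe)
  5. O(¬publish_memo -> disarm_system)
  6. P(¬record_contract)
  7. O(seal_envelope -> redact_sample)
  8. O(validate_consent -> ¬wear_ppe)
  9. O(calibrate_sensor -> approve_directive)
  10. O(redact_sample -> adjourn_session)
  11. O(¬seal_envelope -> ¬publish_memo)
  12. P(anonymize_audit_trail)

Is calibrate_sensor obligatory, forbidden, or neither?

Premise 9 is O(calibrate_sensor -> approve_directive); even if O(approve_directive) held, inferring O(calibrate_sensor) would be affirming the consequent — invalid.
No premise or chain of K-axiom applications forces O(calibrate_sensor), and none forces O(¬calibrate_sensor). So calibrate_sensor is neither obligatory nor forbidden under these norms.

Neither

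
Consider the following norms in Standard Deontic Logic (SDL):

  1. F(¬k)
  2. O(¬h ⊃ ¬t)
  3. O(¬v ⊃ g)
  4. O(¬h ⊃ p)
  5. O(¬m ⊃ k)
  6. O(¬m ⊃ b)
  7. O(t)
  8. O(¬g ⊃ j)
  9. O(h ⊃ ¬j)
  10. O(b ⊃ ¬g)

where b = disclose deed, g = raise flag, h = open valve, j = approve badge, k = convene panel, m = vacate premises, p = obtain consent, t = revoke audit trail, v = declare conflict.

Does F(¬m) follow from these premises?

Premise 7 gives O(t).
Premise 2, O(¬h ⊃ ¬t), contraposes to O(t ⊃ h); with O(t) we get O(h).
From O(h) and premise 9, O(h ⊃ ¬j), we obtain O(¬j).
Premise 8 is O(¬g ⊃ j); contrapositively O(¬j ⊃ g). Since O(¬j) holds, K gives O(g).
Premise 10, O(b ⊃ ¬g), contraposes to O(g ⊃ ¬b); with O(g) we get O(¬b).
Premise 6, O(¬m ⊃ b), contraposes to O(¬b ⊃ m); with O(¬b) we get O(m).
Premises 1, 3, 4, 5 do not contribute to this derivation.
So O(m) holds, i.e. F(¬m). The claim follows.

Yes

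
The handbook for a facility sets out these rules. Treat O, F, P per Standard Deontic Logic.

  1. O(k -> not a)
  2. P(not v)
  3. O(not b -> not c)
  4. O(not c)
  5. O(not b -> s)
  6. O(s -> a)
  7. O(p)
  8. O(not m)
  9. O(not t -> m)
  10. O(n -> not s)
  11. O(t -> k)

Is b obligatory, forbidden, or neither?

Obligatory

From premise 8 we have O(not m).
Premise 9 is O(not t -> m); contrapositively O(not m -> t). Since O(not m) holds, K gives O(t).
From O(t) and premise 11, O(t -> k), we obtain O(k).
With premise 1, O(k -> not a), the K-axiom yields O(not a).
Premise 6, O(s -> a), contraposes to O(not a -> not s); with O(not a) we get O(not s).
Premise 5 is O(not b -> s); contrapositively O(not s -> b). Since O(not s) holds, K gives O(b).
Premises 2, 3, 4, 7, 10 do not contribute to this derivation.
Hence b is obligatory.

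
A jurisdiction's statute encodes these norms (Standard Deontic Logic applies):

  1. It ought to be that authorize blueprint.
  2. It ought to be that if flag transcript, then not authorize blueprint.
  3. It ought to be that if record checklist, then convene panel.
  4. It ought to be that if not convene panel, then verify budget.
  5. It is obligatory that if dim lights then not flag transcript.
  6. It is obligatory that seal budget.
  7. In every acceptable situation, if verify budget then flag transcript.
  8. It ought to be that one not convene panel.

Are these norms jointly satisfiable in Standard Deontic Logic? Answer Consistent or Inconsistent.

From premise 1 we have O(authorize_blueprint).
The contrapositive of premise 2 (O(flag_transcript → ¬authorize_blueprint)) is O(authorize_blueprint → ¬flag_transcript), and O(authorize_blueprint) is already established, so O(¬flag_transcript).
Premise 7 is O(verify_budget → flag_transcript); contrapositively O(¬flag_transcript → ¬verify_budget). Since O(¬flag_transcript) holds, K gives O(¬verify_budget).
The contrapositive of premise 4 (O(¬convene_panel → verify_budget)) is O(¬verify_budget → convene_panel), and O(¬verify_budget) is already established, so O(convene_panel).
Yet premise 8 states O(¬convene_panel).
We now have both O(convene_panel) and O(¬convene_panel) — convene_panel is simultaneously obligatory and forbidden, violating the D-axiom.

Inconsistent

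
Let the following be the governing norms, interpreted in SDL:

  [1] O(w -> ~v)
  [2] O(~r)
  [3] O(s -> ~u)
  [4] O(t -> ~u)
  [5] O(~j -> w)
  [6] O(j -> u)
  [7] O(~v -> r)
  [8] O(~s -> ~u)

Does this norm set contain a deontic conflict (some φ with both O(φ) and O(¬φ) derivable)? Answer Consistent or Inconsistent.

By case analysis on ~s: premise 8 gives O(~s -> ~u) and premise 3 gives O(s -> ~u), so O(~u) either way.
Premise 6, O(j -> u), contraposes to O(~u -> ~j); with O(~u) we get O(~j).
Premise 5 is O(~j -> w); since O(~j), deontic closure gives O(w).
From O(w) and premise 1, O(w -> ~v), we obtain O(~v).
From O(~v) and premise 7, O(~v -> r), we obtain O(r).
Yet premise 2 states O(~r).
We now have both O(r) and O(~r) — r is simultaneously obligatory and forbidden, violating the D-axiom.

Inconsistent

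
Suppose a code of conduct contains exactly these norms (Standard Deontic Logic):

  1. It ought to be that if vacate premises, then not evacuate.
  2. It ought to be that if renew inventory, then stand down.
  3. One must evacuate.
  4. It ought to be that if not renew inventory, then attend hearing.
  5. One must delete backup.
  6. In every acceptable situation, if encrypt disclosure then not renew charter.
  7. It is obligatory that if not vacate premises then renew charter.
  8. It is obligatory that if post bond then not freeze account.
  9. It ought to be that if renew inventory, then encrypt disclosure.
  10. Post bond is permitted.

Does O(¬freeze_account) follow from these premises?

No

Premise 8 is O(post_bond → ¬freeze_account), but O(post_bond) is not derivable from the premises (the permission P(post_bond) asserts only ¬O(¬post_bond), not O(post_bond)), so it does not yield O(¬freeze_account).
No other premise forces O(¬freeze_account). An ideal world satisfying every premise can still have ¬freeze_account false, so O(¬freeze_account) is not derivable.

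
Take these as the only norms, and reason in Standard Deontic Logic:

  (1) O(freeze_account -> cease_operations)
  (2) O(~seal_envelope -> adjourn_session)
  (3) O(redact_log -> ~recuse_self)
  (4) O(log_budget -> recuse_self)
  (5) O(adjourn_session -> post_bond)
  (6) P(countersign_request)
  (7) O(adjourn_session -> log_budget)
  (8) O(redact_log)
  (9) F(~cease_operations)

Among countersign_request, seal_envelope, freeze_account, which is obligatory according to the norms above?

seal_envelope

Premise 8 states O(redact_log) outright.
From O(redact_log) and premise 3, O(redact_log -> ~recuse_self), we obtain O(~recuse_self).
Premise 4 is O(log_budget -> recuse_self); contrapositively O(~recuse_self -> ~log_budget). Since O(~recuse_self) holds, K gives O(~log_budget).
The contrapositive of premise 7 (O(adjourn_session -> log_budget)) is O(~log_budget -> ~adjourn_session), and O(~log_budget) is already established, so O(~adjourn_session).
The contrapositive of premise 2 (O(~seal_envelope -> adjourn_session)) is O(~adjourn_session -> seal_envelope), and O(~adjourn_session) is already established, so O(seal_envelope).
So O(seal_envelope) holds — seal_envelope is obligatory. None of the other listed options is made obligatory by any chain of premises.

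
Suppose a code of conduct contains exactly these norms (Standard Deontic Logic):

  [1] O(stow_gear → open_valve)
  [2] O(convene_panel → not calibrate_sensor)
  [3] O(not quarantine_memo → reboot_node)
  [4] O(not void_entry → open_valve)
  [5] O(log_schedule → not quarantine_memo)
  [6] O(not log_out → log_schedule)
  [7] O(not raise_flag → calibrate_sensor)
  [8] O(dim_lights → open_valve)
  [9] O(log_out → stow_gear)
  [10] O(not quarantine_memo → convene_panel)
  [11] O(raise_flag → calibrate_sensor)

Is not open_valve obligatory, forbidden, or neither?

By case analysis on not raise_flag: premise 7 gives O(not raise_flag → calibrate_sensor) and premise 11 gives O(raise_flag → calibrate_sensor), so O(calibrate_sensor) either way.
Premise 2 is O(convene_panel → not calibrate_sensor); contrapositively O(calibrate_sensor → not convene_panel). Since O(calibrate_sensor) holds, K gives O(not convene_panel).
The contrapositive of premise 10 (O(not quarantine_memo → convene_panel)) is O(not convene_panel → quarantine_memo), and O(not convene_panel) is already established, so O(quarantine_memo).
The contrapositive of premise 5 (O(log_schedule → not quarantine_memo)) is O(quarantine_memo → not log_schedule), and O(quarantine_memo) is already established, so O(not log_schedule).
The contrapositive of premise 6 (O(not log_out → log_schedule)) is O(not log_schedule → log_out), and O(not log_schedule) is already established, so O(log_out).
Premise 9 is O(log_out → stow_gear); since O(log_out), deontic closure gives O(stow_gear).
With premise 1, O(stow_gear → open_valve), the K-axiom yields O(open_valve).
Premises 3, 4, 8 do not contribute to this derivation.
Thus O(open_valve), which is F(not open_valve): not open_valve is forbidden.

Forbidden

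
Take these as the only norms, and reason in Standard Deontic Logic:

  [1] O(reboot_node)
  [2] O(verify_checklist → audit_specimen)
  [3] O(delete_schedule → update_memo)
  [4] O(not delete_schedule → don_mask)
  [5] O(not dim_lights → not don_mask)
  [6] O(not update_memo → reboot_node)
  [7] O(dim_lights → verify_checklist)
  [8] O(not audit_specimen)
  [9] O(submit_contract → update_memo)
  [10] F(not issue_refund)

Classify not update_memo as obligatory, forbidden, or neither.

Premise 8 gives O(not audit_specimen).
Premise 2 is O(verify_checklist → audit_specimen); contrapositively O(not audit_specimen → not verify_checklist). Since O(not audit_specimen) holds, K gives O(not verify_checklist).
The contrapositive of premise 7 (O(dim_lights → verify_checklist)) is O(not verify_checklist → not dim_lights), and O(not verify_checklist) is already established, so O(not dim_lights).
Premise 5 is O(not dim_lights → not don_mask); since O(not dim_lights), deontic closure gives O(not don_mask).
The contrapositive of premise 4 (O(not delete_schedule → don_mask)) is O(not don_mask → delete_schedule), and O(not don_mask) is already established, so O(delete_schedule).
From O(delete_schedule) and premise 3, O(delete_schedule → update_memo), we obtain O(update_memo).
Premises 1, 6, 9, 10 do not contribute to this derivation.
Thus O(update_memo), which is F(not update_memo): not update_memo is forbidden.

Forbidden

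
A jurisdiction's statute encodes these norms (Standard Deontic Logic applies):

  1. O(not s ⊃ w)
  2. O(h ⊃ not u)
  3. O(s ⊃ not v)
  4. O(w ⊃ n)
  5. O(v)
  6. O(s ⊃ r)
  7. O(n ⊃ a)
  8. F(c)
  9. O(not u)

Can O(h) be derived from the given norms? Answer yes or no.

No

Premise 2 is O(h ⊃ not u); even if O(not u) held, inferring O(h) would be affirming the consequent — invalid.
No other premise forces O(h). An ideal world satisfying every premise can still have h false, so O(h) is not derivable.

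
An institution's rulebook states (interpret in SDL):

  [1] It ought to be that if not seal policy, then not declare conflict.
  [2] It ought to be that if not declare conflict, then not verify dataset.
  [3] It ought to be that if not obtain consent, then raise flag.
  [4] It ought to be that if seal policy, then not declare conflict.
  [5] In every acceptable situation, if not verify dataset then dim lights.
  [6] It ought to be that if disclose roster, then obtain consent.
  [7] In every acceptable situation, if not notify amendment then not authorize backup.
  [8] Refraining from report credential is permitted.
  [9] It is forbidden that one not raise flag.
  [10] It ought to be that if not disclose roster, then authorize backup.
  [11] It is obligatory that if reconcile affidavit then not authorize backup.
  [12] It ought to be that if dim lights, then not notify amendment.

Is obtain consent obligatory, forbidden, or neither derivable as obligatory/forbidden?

Premises 4 and 1 cover both cases: O(seal_policy → ¬declare_conflict) and O(¬seal_policy → ¬declare_conflict). Since seal_policy ∨ ¬seal_policy is a tautology, O(¬declare_conflict) follows.
From O(¬declare_conflict) and premise 2, O(¬declare_conflict → ¬verify_dataset), we obtain O(¬verify_dataset).
With premise 5, O(¬verify_dataset → dim_lights), the K-axiom yields O(dim_lights).
Premise 12 is O(dim_lights → ¬notify_amendment); since O(dim_lights), deontic closure gives O(¬notify_amendment).
Applying K to premise 7 (O(¬notify_amendment → ¬authorize_backup)) and O(¬notify_amendment) yields O(¬authorize_backup).
The contrapositive of premise 10 (O(¬disclose_roster → authorize_backup)) is O(¬authorize_backup → disclose_roster), and O(¬authorize_backup) is already established, so O(disclose_roster).
Premise 6 is O(disclose_roster → obtain_consent); since O(disclose_roster), deontic closure gives O(obtain_consent).
Premises 3, 8, 9, 11 do not contribute to this derivation.
Hence obtain_consent is obligatory.

Obligatory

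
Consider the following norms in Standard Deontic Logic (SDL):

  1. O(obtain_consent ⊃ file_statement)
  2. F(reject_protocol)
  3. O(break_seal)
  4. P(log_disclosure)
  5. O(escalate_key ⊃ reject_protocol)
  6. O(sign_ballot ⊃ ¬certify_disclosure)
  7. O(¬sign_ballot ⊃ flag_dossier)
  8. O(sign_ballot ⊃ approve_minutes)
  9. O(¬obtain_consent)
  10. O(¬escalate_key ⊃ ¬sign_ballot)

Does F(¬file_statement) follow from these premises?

No

Premise 1 is O(obtain_consent ⊃ file_statement), but O(obtain_consent) is not derivable from the premises, so it does not yield O(file_statement).
No other premise forces O(file_statement). An ideal world satisfying every premise can still have ¬file_statement true, so F(¬file_statement) is not derivable.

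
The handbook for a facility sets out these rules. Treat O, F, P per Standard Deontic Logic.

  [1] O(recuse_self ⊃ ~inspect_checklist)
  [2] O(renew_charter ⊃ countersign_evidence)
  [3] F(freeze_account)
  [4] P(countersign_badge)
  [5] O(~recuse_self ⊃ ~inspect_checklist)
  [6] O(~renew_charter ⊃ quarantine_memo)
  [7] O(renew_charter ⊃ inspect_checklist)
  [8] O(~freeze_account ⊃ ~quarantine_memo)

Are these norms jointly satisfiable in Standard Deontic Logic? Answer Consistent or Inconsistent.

Inconsistent

By case analysis on recuse_self: premise 1 gives O(recuse_self ⊃ ~inspect_checklist) and premise 5 gives O(~recuse_self ⊃ ~inspect_checklist), so O(~inspect_checklist) either way.
Premise 7, O(renew_charter ⊃ inspect_checklist), contraposes to O(~inspect_checklist ⊃ ~renew_charter); with O(~inspect_checklist) we get O(~renew_charter).
With premise 6, O(~renew_charter ⊃ quarantine_memo), the K-axiom yields O(quarantine_memo).
Premise 8, O(~freeze_account ⊃ ~quarantine_memo), contraposes to O(quarantine_memo ⊃ freeze_account); with O(quarantine_memo) we get O(freeze_account).
But premise 3, F(freeze_account), means O(~freeze_account).
We now have both O(freeze_account) and O(~freeze_account) — freeze_account is simultaneously obligatory and forbidden, violating the D-axiom.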